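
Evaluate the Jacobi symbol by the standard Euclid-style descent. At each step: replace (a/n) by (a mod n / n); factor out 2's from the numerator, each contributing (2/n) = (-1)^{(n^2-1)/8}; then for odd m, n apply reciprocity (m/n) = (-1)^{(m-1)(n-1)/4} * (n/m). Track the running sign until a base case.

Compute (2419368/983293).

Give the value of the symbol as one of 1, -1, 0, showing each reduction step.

(2419368/983293): 2419368 mod 983293 = 452782, so (2419368/983293) = (452782/983293)
factor out 2^1: 452782 = 2^1·226391; with 983293 mod 8 = 5, (2/983293) = -1; sign now -1; continue with (226391/983293)
flip (226391/983293) -> (983293/226391): both odd, 226391 mod 4 = 3, 983293 mod 4 = 1, so the flip contributes +1; sign now -1
(983293/226391): 983293 mod 226391 = 77729, so (983293/226391) = (77729/226391)
flip (77729/226391) -> (226391/77729): both odd, 77729 mod 4 = 1, 226391 mod 4 = 3, so the flip contributes +1; sign now -1
(226391/77729): 226391 mod 77729 = 70933, so (226391/77729) = (70933/77729)
flip (70933/77729) -> (77729/70933): both odd, 70933 mod 4 = 1, 77729 mod 4 = 1, so the flip contributes +1; sign now -1
(77729/70933): 77729 mod 70933 = 6796, so (77729/70933) = (6796/70933)
factor out 2^2: 6796 = 2^2·1699; with 70933 mod 8 = 5, (2/70933) = -1; sign now -1; continue with (1699/70933)
flip (1699/70933) -> (70933/1699): both odd, 1699 mod 4 = 3, 70933 mod 4 = 1, so the flip contributes +1; sign now -1
(70933/1699): 70933 mod 1699 = 1274, so (70933/1699) = (1274/1699)
factor out 2^1: 1274 = 2^1·637; with 1699 mod 8 = 3, (2/1699) = -1; sign now +1; continue with (637/1699)
flip (637/1699) -> (1699/637): both odd, 637 mod 4 = 1, 1699 mod 4 = 3, so the flip contributes +1; sign now +1
(1699/637): 1699 mod 637 = 425, so (1699/637) = (425/637)
flip (425/637) -> (637/425): both odd, 425 mod 4 = 1, 637 mod 4 = 1, so the flip contributes +1; sign now +1
(637/425): 637 mod 425 = 212, so (637/425) = (212/425)
factor out 2^2: 212 = 2^2·53; with 425 mod 8 = 1, (2/425) = +1; sign now +1; continue with (53/425)
flip (53/425) -> (425/53): both odd, 53 mod 4 = 1, 425 mod 4 = 1, so the flip contributes +1; sign now +1
(425/53): 425 mod 53 = 1, so (425/53) = (1/53)
reached (1/53) = 1, so the symbol is +1

1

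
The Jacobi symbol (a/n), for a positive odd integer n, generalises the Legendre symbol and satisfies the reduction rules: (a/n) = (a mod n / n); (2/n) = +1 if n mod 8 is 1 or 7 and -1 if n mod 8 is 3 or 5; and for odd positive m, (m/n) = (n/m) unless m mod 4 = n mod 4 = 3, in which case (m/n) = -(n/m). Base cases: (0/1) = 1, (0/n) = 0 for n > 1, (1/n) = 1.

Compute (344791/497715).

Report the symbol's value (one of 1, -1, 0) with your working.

1

reciprocity: (344791/497715) = -1·(497715/344791) since 344791 mod 4 = 3, 497715 mod 4 = 3; sign now -1
(497715/344791) = (152924/344791)   [reduce mod 344791]
152924 = 2^2·38231; (2/344791) = +1 since 344791 mod 8 = 7, so (152924/344791) = (+1)^2·(38231/344791); sign now -1
reciprocity: (38231/344791) = -1·(344791/38231) since 38231 mod 4 = 3, 344791 mod 4 = 3; sign now +1
(344791/38231) = (712/38231)   [reduce mod 38231]
712 = 2^3·89; (2/38231) = +1 since 38231 mod 8 = 7, so (712/38231) = (+1)^3·(89/38231); sign now +1
reciprocity: (89/38231) = +1·(38231/89) since 89 mod 4 = 1, 38231 mod 4 = 3; sign now +1
(38231/89) = (50/89)   [reduce mod 89]
50 = 2^1·25; (2/89) = +1 since 89 mod 8 = 1, so (50/89) = (+1)^1·(25/89); sign now +1
reciprocity: (25/89) = +1·(89/25) since 25 mod 4 = 1, 89 mod 4 = 1; sign now +1
(89/25) = (14/25)   [reduce mod 25]
14 = 2^1·7; (2/25) = +1 since 25 mod 8 = 1, so (14/25) = (+1)^1·(7/25); sign now +1
reciprocity: (7/25) = +1·(25/7) since 7 mod 4 = 3, 25 mod 4 = 1; sign now +1
(25/7) = (4/7)   [reduce mod 7]
4 = 2^2·1; (2/7) = +1 since 7 mod 8 = 7, so (4/7) = (+1)^2·(1/7); sign now +1
(1/7) = 1; final value = sign = +1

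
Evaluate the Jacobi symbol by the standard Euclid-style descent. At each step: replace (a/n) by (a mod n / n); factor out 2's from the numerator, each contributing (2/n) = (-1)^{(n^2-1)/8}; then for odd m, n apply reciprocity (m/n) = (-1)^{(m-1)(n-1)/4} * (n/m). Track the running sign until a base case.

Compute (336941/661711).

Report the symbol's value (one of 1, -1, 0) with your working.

flip (336941/661711) -> (661711/336941): both odd, 336941 mod 4 = 1, 661711 mod 4 = 3, so the flip contributes +1; sign now +1
(661711/336941): 661711 mod 336941 = 324770, so (661711/336941) = (324770/336941)
factor out 2^1: 324770 = 2^1·162385; with 336941 mod 8 = 5, (2/336941) = -1; sign now -1; continue with (162385/336941)
flip (162385/336941) -> (336941/162385): both odd, 162385 mod 4 = 1, 336941 mod 4 = 1, so the flip contributes +1; sign now -1
(336941/162385): 336941 mod 162385 = 12171, so (336941/162385) = (12171/162385)
flip (12171/162385) -> (162385/12171): both odd, 12171 mod 4 = 3, 162385 mod 4 = 1, so the flip contributes +1; sign now -1
(162385/12171): 162385 mod 12171 = 4162, so (162385/12171) = (4162/12171)
factor out 2^1: 4162 = 2^1·2081; with 12171 mod 8 = 3, (2/12171) = -1; sign now +1; continue with (2081/12171)
flip (2081/12171) -> (12171/2081): both odd, 2081 mod 4 = 1, 12171 mod 4 = 3, so the flip contributes +1; sign now +1
(12171/2081): 12171 mod 2081 = 1766, so (12171/2081) = (1766/2081)
factor out 2^1: 1766 = 2^1·883; with 2081 mod 8 = 1, (2/2081) = +1; sign now +1; continue with (883/2081)
flip (883/2081) -> (2081/883): both odd, 883 mod 4 = 3, 2081 mod 4 = 1, so the flip contributes +1; sign now +1
(2081/883): 2081 mod 883 = 315, so (2081/883) = (315/883)
flip (315/883) -> (883/315): both odd, 315 mod 4 = 3, 883 mod 4 = 3, so the flip contributes -1; sign now -1
(883/315): 883 mod 315 = 253, so (883/315) = (253/315)
flip (253/315) -> (315/253): both odd, 253 mod 4 = 1, 315 mod 4 = 3, so the flip contributes +1; sign now -1
(315/253): 315 mod 253 = 62, so (315/253) = (62/253)
factor out 2^1: 62 = 2^1·31; with 253 mod 8 = 5, (2/253) = -1; sign now +1; continue with (31/253)
flip (31/253) -> (253/31): both odd, 31 mod 4 = 3, 253 mod 4 = 1, so the flip contributes +1; sign now +1
(253/31): 253 mod 31 = 5, so (253/31) = (5/31)
flip (5/31) -> (31/5): both odd, 5 mod 4 = 1, 31 mod 4 = 3, so the flip contributes +1; sign now +1
(31/5): 31 mod 5 = 1, so (31/5) = (1/5)
reached (1/5) = 1, so the symbol is +1

1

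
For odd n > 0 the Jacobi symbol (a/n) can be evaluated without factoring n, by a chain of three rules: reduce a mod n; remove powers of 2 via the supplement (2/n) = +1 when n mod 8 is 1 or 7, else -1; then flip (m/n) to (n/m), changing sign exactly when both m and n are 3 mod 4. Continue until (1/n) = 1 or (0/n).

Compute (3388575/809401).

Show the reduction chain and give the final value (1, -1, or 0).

(3388575/809401): 3388575 mod 809401 = 150971, so (3388575/809401) = (150971/809401)
flip (150971/809401) -> (809401/150971): both odd, 150971 mod 4 = 3, 809401 mod 4 = 1, so the flip contributes +1; sign now +1
(809401/150971): 809401 mod 150971 = 54546, so (809401/150971) = (54546/150971)
factor out 2^1: 54546 = 2^1·27273; with 150971 mod 8 = 3, (2/150971) = -1; sign now -1; continue with (27273/150971)
flip (27273/150971) -> (150971/27273): both odd, 27273 mod 4 = 1, 150971 mod 4 = 3, so the flip contributes +1; sign now -1
(150971/27273): 150971 mod 27273 = 14606, so (150971/27273) = (14606/27273)
factor out 2^1: 14606 = 2^1·7303; with 27273 mod 8 = 1, (2/27273) = +1; sign now -1; continue with (7303/27273)
flip (7303/27273) -> (27273/7303): both odd, 7303 mod 4 = 3, 27273 mod 4 = 1, so the flip contributes +1; sign now -1
(27273/7303): 27273 mod 7303 = 5364, so (27273/7303) = (5364/7303)
factor out 2^2: 5364 = 2^2·1341; with 7303 mod 8 = 7, (2/7303) = +1; sign now -1; continue with (1341/7303)
flip (1341/7303) -> (7303/1341): both odd, 1341 mod 4 = 1, 7303 mod 4 = 3, so the flip contributes +1; sign now -1
(7303/1341): 7303 mod 1341 = 598, so (7303/1341) = (598/1341)
factor out 2^1: 598 = 2^1·299; with 1341 mod 8 = 5, (2/1341) = -1; sign now +1; continue with (299/1341)
flip (299/1341) -> (1341/299): both odd, 299 mod 4 = 3, 1341 mod 4 = 1, so the flip contributes +1; sign now +1
(1341/299): 1341 mod 299 = 145, so (1341/299) = (145/299)
flip (145/299) -> (299/145): both odd, 145 mod 4 = 1, 299 mod 4 = 3, so the flip contributes +1; sign now +1
(299/145): 299 mod 145 = 9, so (299/145) = (9/145)
flip (9/145) -> (145/9): both odd, 9 mod 4 = 1, 145 mod 4 = 1, so the flip contributes +1; sign now +1
(145/9): 145 mod 9 = 1, so (145/9) = (1/9)
reached (1/9) = 1, so the symbol is +1

1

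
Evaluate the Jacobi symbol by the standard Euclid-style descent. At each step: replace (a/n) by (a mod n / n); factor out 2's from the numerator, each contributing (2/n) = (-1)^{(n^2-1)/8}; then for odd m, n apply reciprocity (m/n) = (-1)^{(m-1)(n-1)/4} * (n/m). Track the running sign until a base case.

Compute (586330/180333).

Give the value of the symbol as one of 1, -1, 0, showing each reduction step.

-1

(586330/180333): 586330 mod 180333 = 45331, so (586330/180333) = (45331/180333)
flip (45331/180333) -> (180333/45331): both odd, 45331 mod 4 = 3, 180333 mod 4 = 1, so the flip contributes +1; sign now +1
(180333/45331): 180333 mod 45331 = 44340, so (180333/45331) = (44340/45331)
factor out 2^2: 44340 = 2^2·11085; with 45331 mod 8 = 3, (2/45331) = -1; sign now +1; continue with (11085/45331)
flip (11085/45331) -> (45331/11085): both odd, 11085 mod 4 = 1, 45331 mod 4 = 3, so the flip contributes +1; sign now +1
(45331/11085): 45331 mod 11085 = 991, so (45331/11085) = (991/11085)
flip (991/11085) -> (11085/991): both odd, 991 mod 4 = 3, 11085 mod 4 = 1, so the flip contributes +1; sign now +1
(11085/991): 11085 mod 991 = 184, so (11085/991) = (184/991)
factor out 2^3: 184 = 2^3·23; with 991 mod 8 = 7, (2/991) = +1; sign now +1; continue with (23/991)
flip (23/991) -> (991/23): both odd, 23 mod 4 = 3, 991 mod 4 = 3, so the flip contributes -1; sign now -1
(991/23): 991 mod 23 = 2, so (991/23) = (2/23)
factor out 2^1: 2 = 2^1·1; with 23 mod 8 = 7, (2/23) = +1; sign now -1; continue with (1/23)
reached (1/23) = 1, so the symbol is -1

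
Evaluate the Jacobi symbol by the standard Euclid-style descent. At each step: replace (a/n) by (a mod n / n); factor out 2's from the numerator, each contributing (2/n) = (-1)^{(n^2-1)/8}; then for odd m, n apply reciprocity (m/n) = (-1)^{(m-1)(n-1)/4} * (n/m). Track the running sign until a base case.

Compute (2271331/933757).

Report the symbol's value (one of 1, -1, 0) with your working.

1

(2271331/933757) = (403817/933757)   [reduce mod 933757]
reciprocity: (403817/933757) = +1·(933757/403817) since 403817 mod 4 = 1, 933757 mod 4 = 1; sign now +1
(933757/403817) = (126123/403817)   [reduce mod 403817]
reciprocity: (126123/403817) = +1·(403817/126123) since 126123 mod 4 = 3, 403817 mod 4 = 1; sign now +1
(403817/126123) = (25448/126123)   [reduce mod 126123]
25448 = 2^3·3181; (2/126123) = -1 since 126123 mod 8 = 3, so (25448/126123) = (-1)^3·(3181/126123); sign now -1
reciprocity: (3181/126123) = +1·(126123/3181) since 3181 mod 4 = 1, 126123 mod 4 = 3; sign now -1
(126123/3181) = (2064/3181)   [reduce mod 3181]
2064 = 2^4·129; (2/3181) = -1 since 3181 mod 8 = 5, so (2064/3181) = (-1)^4·(129/3181); sign now -1
reciprocity: (129/3181) = +1·(3181/129) since 129 mod 4 = 1, 3181 mod 4 = 1; sign now -1
(3181/129) = (85/129)   [reduce mod 129]
reciprocity: (85/129) = +1·(129/85) since 85 mod 4 = 1, 129 mod 4 = 1; sign now -1
(129/85) = (44/85)   [reduce mod 85]
44 = 2^2·11; (2/85) = -1 since 85 mod 8 = 5, so (44/85) = (-1)^2·(11/85); sign now -1
reciprocity: (11/85) = +1·(85/11) since 11 mod 4 = 3, 85 mod 4 = 1; sign now -1
(85/11) = (8/11)   [reduce mod 11]
8 = 2^3·1; (2/11) = -1 since 11 mod 8 = 3, so (8/11) = (-1)^3·(1/11); sign now +1
(1/11) = 1; final value = sign = +1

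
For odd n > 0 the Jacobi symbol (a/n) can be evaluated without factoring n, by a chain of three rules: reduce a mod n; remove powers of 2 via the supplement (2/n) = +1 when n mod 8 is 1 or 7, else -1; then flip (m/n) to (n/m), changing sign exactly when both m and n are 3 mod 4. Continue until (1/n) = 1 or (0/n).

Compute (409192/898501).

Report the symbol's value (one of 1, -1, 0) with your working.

409192 = 2^3·51149; (2/898501) = -1 since 898501 mod 8 = 5, so (409192/898501) = (-1)^3·(51149/898501); sign now -1
reciprocity: (51149/898501) = +1·(898501/51149) since 51149 mod 4 = 1, 898501 mod 4 = 1; sign now -1
(898501/51149) = (28968/51149)   [reduce mod 51149]
28968 = 2^3·3621; (2/51149) = -1 since 51149 mod 8 = 5, so (28968/51149) = (-1)^3·(3621/51149); sign now +1
reciprocity: (3621/51149) = +1·(51149/3621) since 3621 mod 4 = 1, 51149 mod 4 = 1; sign now +1
(51149/3621) = (455/3621)   [reduce mod 3621]
reciprocity: (455/3621) = +1·(3621/455) since 455 mod 4 = 3, 3621 mod 4 = 1; sign now +1
(3621/455) = (436/455)   [reduce mod 455]
436 = 2^2·109; (2/455) = +1 since 455 mod 8 = 7, so (436/455) = (+1)^2·(109/455); sign now +1
reciprocity: (109/455) = +1·(455/109) since 109 mod 4 = 1, 455 mod 4 = 3; sign now +1
(455/109) = (19/109)   [reduce mod 109]
reciprocity: (19/109) = +1·(109/19) since 19 mod 4 = 3, 109 mod 4 = 1; sign now +1
(109/19) = (14/19)   [reduce mod 19]
14 = 2^1·7; (2/19) = -1 since 19 mod 8 = 3, so (14/19) = (-1)^1·(7/19); sign now -1
reciprocity: (7/19) = -1·(19/7) since 7 mod 4 = 3, 19 mod 4 = 3; sign now +1
(19/7) = (5/7)   [reduce mod 7]
reciprocity: (5/7) = +1·(7/5) since 5 mod 4 = 1, 7 mod 4 = 3; sign now +1
(7/5) = (2/5)   [reduce mod 5]
2 = 2^1·1; (2/5) = -1 since 5 mod 8 = 5, so (2/5) = (-1)^1·(1/5); sign now -1
(1/5) = 1; final value = sign = -1

-1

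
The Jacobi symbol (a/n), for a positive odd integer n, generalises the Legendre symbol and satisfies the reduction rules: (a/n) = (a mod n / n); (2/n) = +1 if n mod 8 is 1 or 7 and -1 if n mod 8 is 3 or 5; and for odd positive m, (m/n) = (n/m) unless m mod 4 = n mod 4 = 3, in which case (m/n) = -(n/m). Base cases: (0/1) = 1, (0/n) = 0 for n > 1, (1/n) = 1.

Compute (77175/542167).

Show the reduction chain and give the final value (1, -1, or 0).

reciprocity: (77175/542167) = -1·(542167/77175) since 77175 mod 4 = 3, 542167 mod 4 = 3; sign now -1
(542167/77175) = (1942/77175)   [reduce mod 77175]
1942 = 2^1·971; (2/77175) = +1 since 77175 mod 8 = 7, so (1942/77175) = (+1)^1·(971/77175); sign now -1
reciprocity: (971/77175) = -1·(77175/971) since 971 mod 4 = 3, 77175 mod 4 = 3; sign now +1
(77175/971) = (466/971)   [reduce mod 971]
466 = 2^1·233; (2/971) = -1 since 971 mod 8 = 3, so (466/971) = (-1)^1·(233/971); sign now -1
reciprocity: (233/971) = +1·(971/233) since 233 mod 4 = 1, 971 mod 4 = 3; sign now -1
(971/233) = (39/233)   [reduce mod 233]
reciprocity: (39/233) = +1·(233/39) since 39 mod 4 = 3, 233 mod 4 = 1; sign now -1
(233/39) = (38/39)   [reduce mod 39]
38 = 2^1·19; (2/39) = +1 since 39 mod 8 = 7, so (38/39) = (+1)^1·(19/39); sign now -1
reciprocity: (19/39) = -1·(39/19) since 19 mod 4 = 3, 39 mod 4 = 3; sign now +1
(39/19) = (1/19)   [reduce mod 19]
(1/19) = 1; final value = sign = +1

1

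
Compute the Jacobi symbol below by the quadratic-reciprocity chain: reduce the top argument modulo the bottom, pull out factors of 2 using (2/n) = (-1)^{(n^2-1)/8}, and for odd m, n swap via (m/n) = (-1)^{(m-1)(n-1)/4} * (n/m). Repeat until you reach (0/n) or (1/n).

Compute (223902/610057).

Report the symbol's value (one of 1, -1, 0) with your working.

0

factor out 2^1: 223902 = 2^1·111951; with 610057 mod 8 = 1, (2/610057) = +1; sign now +1; continue with (111951/610057)
flip (111951/610057) -> (610057/111951): both odd, 111951 mod 4 = 3, 610057 mod 4 = 1, so the flip contributes +1; sign now +1
(610057/111951): 610057 mod 111951 = 50302, so (610057/111951) = (50302/111951)
factor out 2^1: 50302 = 2^1·25151; with 111951 mod 8 = 7, (2/111951) = +1; sign now +1; continue with (25151/111951)
flip (25151/111951) -> (111951/25151): both odd, 25151 mod 4 = 3, 111951 mod 4 = 3, so the flip contributes -1; sign now -1
(111951/25151): 111951 mod 25151 = 11347, so (111951/25151) = (11347/25151)
flip (11347/25151) -> (25151/11347): both odd, 11347 mod 4 = 3, 25151 mod 4 = 3, so the flip contributes -1; sign now +1
(25151/11347): 25151 mod 11347 = 2457, so (25151/11347) = (2457/11347)
flip (2457/11347) -> (11347/2457): both odd, 2457 mod 4 = 1, 11347 mod 4 = 3, so the flip contributes +1; sign now +1
(11347/2457): 11347 mod 2457 = 1519, so (11347/2457) = (1519/2457)
flip (1519/2457) -> (2457/1519): both odd, 1519 mod 4 = 3, 2457 mod 4 = 1, so the flip contributes +1; sign now +1
(2457/1519): 2457 mod 1519 = 938, so (2457/1519) = (938/1519)
factor out 2^1: 938 = 2^1·469; with 1519 mod 8 = 7, (2/1519) = +1; sign now +1; continue with (469/1519)
flip (469/1519) -> (1519/469): both odd, 469 mod 4 = 1, 1519 mod 4 = 3, so the flip contributes +1; sign now +1
(1519/469): 1519 mod 469 = 112, so (1519/469) = (112/469)
factor out 2^4: 112 = 2^4·7; with 469 mod 8 = 5, (2/469) = -1; sign now +1; continue with (7/469)
flip (7/469) -> (469/7): both odd, 7 mod 4 = 3, 469 mod 4 = 1, so the flip contributes +1; sign now +1
(469/7): 469 mod 7 = 0, so (469/7) = (0/7)
reached (0/7); gcd(a, n) > 1, so (0/7) = 0 and the symbol is 0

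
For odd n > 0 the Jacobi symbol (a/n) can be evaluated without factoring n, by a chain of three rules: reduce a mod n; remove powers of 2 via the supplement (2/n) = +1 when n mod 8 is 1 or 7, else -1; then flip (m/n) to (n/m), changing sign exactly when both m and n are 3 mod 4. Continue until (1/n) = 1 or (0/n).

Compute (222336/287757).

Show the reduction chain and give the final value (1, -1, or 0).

factor out 2^7: 222336 = 2^7·1737; with 287757 mod 8 = 5, (2/287757) = -1; sign now -1; continue with (1737/287757)
flip (1737/287757) -> (287757/1737): both odd, 1737 mod 4 = 1, 287757 mod 4 = 1, so the flip contributes +1; sign now -1
(287757/1737): 287757 mod 1737 = 1152, so (287757/1737) = (1152/1737)
factor out 2^7: 1152 = 2^7·9; with 1737 mod 8 = 1, (2/1737) = +1; sign now -1; continue with (9/1737)
flip (9/1737) -> (1737/9): both odd, 9 mod 4 = 1, 1737 mod 4 = 1, so the flip contributes +1; sign now -1
(1737/9): 1737 mod 9 = 0, so (1737/9) = (0/9)
reached (0/9); gcd(a, n) > 1, so (0/9) = 0 and the symbol is 0

0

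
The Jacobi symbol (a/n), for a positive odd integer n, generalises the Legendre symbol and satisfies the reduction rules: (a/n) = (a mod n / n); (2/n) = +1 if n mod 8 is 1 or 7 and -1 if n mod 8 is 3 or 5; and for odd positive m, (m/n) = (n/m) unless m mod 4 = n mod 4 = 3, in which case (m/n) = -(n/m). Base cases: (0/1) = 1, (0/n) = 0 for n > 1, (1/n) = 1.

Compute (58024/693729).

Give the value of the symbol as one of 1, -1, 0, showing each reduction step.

-1

factor out 2^3: 58024 = 2^3·7253; with 693729 mod 8 = 1, (2/693729) = +1; sign now +1; continue with (7253/693729)
flip (7253/693729) -> (693729/7253): both odd, 7253 mod 4 = 1, 693729 mod 4 = 1, so the flip contributes +1; sign now +1
(693729/7253): 693729 mod 7253 = 4694, so (693729/7253) = (4694/7253)
factor out 2^1: 4694 = 2^1·2347; with 7253 mod 8 = 5, (2/7253) = -1; sign now -1; continue with (2347/7253)
flip (2347/7253) -> (7253/2347): both odd, 2347 mod 4 = 3, 7253 mod 4 = 1, so the flip contributes +1; sign now -1
(7253/2347): 7253 mod 2347 = 212, so (7253/2347) = (212/2347)
factor out 2^2: 212 = 2^2·53; with 2347 mod 8 = 3, (2/2347) = -1; sign now -1; continue with (53/2347)
flip (53/2347) -> (2347/53): both odd, 53 mod 4 = 1, 2347 mod 4 = 3, so the flip contributes +1; sign now -1
(2347/53): 2347 mod 53 = 15, so (2347/53) = (15/53)
flip (15/53) -> (53/15): both odd, 15 mod 4 = 3, 53 mod 4 = 1, so the flip contributes +1; sign now -1
(53/15): 53 mod 15 = 8, so (53/15) = (8/15)
factor out 2^3: 8 = 2^3·1; with 15 mod 8 = 7, (2/15) = +1; sign now -1; continue with (1/15)
reached (1/15) = 1, so the symbol is -1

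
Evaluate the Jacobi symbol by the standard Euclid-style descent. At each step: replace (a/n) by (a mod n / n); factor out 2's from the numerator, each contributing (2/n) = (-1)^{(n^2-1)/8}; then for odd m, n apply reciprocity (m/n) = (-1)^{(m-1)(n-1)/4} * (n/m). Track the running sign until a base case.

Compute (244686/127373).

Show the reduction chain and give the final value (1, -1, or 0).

1

(244686/127373) = (117313/127373)   [reduce mod 127373]
reciprocity: (117313/127373) = +1·(127373/117313) since 117313 mod 4 = 1, 127373 mod 4 = 1; sign now +1
(127373/117313) = (10060/117313)   [reduce mod 117313]
10060 = 2^2·2515; (2/117313) = +1 since 117313 mod 8 = 1, so (10060/117313) = (+1)^2·(2515/117313); sign now +1
reciprocity: (2515/117313) = +1·(117313/2515) since 2515 mod 4 = 3, 117313 mod 4 = 1; sign now +1
(117313/2515) = (1623/2515)   [reduce mod 2515]
reciprocity: (1623/2515) = -1·(2515/1623) since 1623 mod 4 = 3, 2515 mod 4 = 3; sign now -1
(2515/1623) = (892/1623)   [reduce mod 1623]
892 = 2^2·223; (2/1623) = +1 since 1623 mod 8 = 7, so (892/1623) = (+1)^2·(223/1623); sign now -1
reciprocity: (223/1623) = -1·(1623/223) since 223 mod 4 = 3, 1623 mod 4 = 3; sign now +1
(1623/223) = (62/223)   [reduce mod 223]
62 = 2^1·31; (2/223) = +1 since 223 mod 8 = 7, so (62/223) = (+1)^1·(31/223); sign now +1
reciprocity: (31/223) = -1·(223/31) since 31 mod 4 = 3, 223 mod 4 = 3; sign now -1
(223/31) = (6/31)   [reduce mod 31]
6 = 2^1·3; (2/31) = +1 since 31 mod 8 = 7, so (6/31) = (+1)^1·(3/31); sign now -1
reciprocity: (3/31) = -1·(31/3) since 3 mod 4 = 3, 31 mod 4 = 3; sign now +1
(31/3) = (1/3)   [reduce mod 3]
(1/3) = 1; final value = sign = +1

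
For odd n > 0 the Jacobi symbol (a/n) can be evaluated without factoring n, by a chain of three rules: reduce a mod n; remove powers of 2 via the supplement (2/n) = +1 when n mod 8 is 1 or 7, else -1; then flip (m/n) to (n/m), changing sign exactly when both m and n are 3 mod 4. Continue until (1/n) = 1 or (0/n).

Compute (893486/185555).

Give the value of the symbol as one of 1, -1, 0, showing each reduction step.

(893486/185555): 893486 mod 185555 = 151266, so (893486/185555) = (151266/185555)
factor out 2^1: 151266 = 2^1·75633; with 185555 mod 8 = 3, (2/185555) = -1; sign now -1; continue with (75633/185555)
flip (75633/185555) -> (185555/75633): both odd, 75633 mod 4 = 1, 185555 mod 4 = 3, so the flip contributes +1; sign now -1
(185555/75633): 185555 mod 75633 = 34289, so (185555/75633) = (34289/75633)
flip (34289/75633) -> (75633/34289): both odd, 34289 mod 4 = 1, 75633 mod 4 = 1, so the flip contributes +1; sign now -1
(75633/34289): 75633 mod 34289 = 7055, so (75633/34289) = (7055/34289)
flip (7055/34289) -> (34289/7055): both odd, 7055 mod 4 = 3, 34289 mod 4 = 1, so the flip contributes +1; sign now -1
(34289/7055): 34289 mod 7055 = 6069, so (34289/7055) = (6069/7055)
flip (6069/7055) -> (7055/6069): both odd, 6069 mod 4 = 1, 7055 mod 4 = 3, so the flip contributes +1; sign now -1
(7055/6069): 7055 mod 6069 = 986, so (7055/6069) = (986/6069)
factor out 2^1: 986 = 2^1·493; with 6069 mod 8 = 5, (2/6069) = -1; sign now +1; continue with (493/6069)
flip (493/6069) -> (6069/493): both odd, 493 mod 4 = 1, 6069 mod 4 = 1, so the flip contributes +1; sign now +1
(6069/493): 6069 mod 493 = 153, so (6069/493) = (153/493)
flip (153/493) -> (493/153): both odd, 153 mod 4 = 1, 493 mod 4 = 1, so the flip contributes +1; sign now +1
(493/153): 493 mod 153 = 34, so (493/153) = (34/153)
factor out 2^1: 34 = 2^1·17; with 153 mod 8 = 1, (2/153) = +1; sign now +1; continue with (17/153)
flip (17/153) -> (153/17): both odd, 17 mod 4 = 1, 153 mod 4 = 1, so the flip contributes +1; sign now +1
(153/17): 153 mod 17 = 0, so (153/17) = (0/17)
reached (0/17); gcd(a, n) > 1, so (0/17) = 0 and the symbol is 0

0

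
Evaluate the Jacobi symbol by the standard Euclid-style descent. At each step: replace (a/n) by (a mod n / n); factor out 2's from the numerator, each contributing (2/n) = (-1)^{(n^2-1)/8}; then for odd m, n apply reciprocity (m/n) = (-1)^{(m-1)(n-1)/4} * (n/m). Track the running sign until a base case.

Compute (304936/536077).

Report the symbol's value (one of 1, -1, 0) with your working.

304936 = 2^3·38117; (2/536077) = -1 since 536077 mod 8 = 5, so (304936/536077) = (-1)^3·(38117/536077); sign now -1
reciprocity: (38117/536077) = +1·(536077/38117) since 38117 mod 4 = 1, 536077 mod 4 = 1; sign now -1
(536077/38117) = (2439/38117)   [reduce mod 38117]
reciprocity: (2439/38117) = +1·(38117/2439) since 2439 mod 4 = 3, 38117 mod 4 = 1; sign now -1
(38117/2439) = (1532/2439)   [reduce mod 2439]
1532 = 2^2·383; (2/2439) = +1 since 2439 mod 8 = 7, so (1532/2439) = (+1)^2·(383/2439); sign now -1
reciprocity: (383/2439) = -1·(2439/383) since 383 mod 4 = 3, 2439 mod 4 = 3; sign now +1
(2439/383) = (141/383)   [reduce mod 383]
reciprocity: (141/383) = +1·(383/141) since 141 mod 4 = 1, 383 mod 4 = 3; sign now +1
(383/141) = (101/141)   [reduce mod 141]
reciprocity: (101/141) = +1·(141/101) since 101 mod 4 = 1, 141 mod 4 = 1; sign now +1
(141/101) = (40/101)   [reduce mod 101]
40 = 2^3·5; (2/101) = -1 since 101 mod 8 = 5, so (40/101) = (-1)^3·(5/101); sign now -1
reciprocity: (5/101) = +1·(101/5) since 5 mod 4 = 1, 101 mod 4 = 1; sign now -1
(101/5) = (1/5)   [reduce mod 5]
(1/5) = 1; final value = sign = -1

-1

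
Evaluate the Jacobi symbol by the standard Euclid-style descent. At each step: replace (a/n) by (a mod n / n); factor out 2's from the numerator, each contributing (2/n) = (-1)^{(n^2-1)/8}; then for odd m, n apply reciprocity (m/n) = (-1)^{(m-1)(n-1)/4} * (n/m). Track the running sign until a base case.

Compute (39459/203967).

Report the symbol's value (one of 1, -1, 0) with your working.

reciprocity: (39459/203967) = -1·(203967/39459) since 39459 mod 4 = 3, 203967 mod 4 = 3; sign now -1
(203967/39459) = (6672/39459)   [reduce mod 39459]
6672 = 2^4·417; (2/39459) = -1 since 39459 mod 8 = 3, so (6672/39459) = (-1)^4·(417/39459); sign now -1
reciprocity: (417/39459) = +1·(39459/417) since 417 mod 4 = 1, 39459 mod 4 = 3; sign now -1
(39459/417) = (261/417)   [reduce mod 417]
reciprocity: (261/417) = +1·(417/261) since 261 mod 4 = 1, 417 mod 4 = 1; sign now -1
(417/261) = (156/261)   [reduce mod 261]
156 = 2^2·39; (2/261) = -1 since 261 mod 8 = 5, so (156/261) = (-1)^2·(39/261); sign now -1
reciprocity: (39/261) = +1·(261/39) since 39 mod 4 = 3, 261 mod 4 = 1; sign now -1
(261/39) = (27/39)   [reduce mod 39]
reciprocity: (27/39) = -1·(39/27) since 27 mod 4 = 3, 39 mod 4 = 3; sign now +1
(39/27) = (12/27)   [reduce mod 27]
12 = 2^2·3; (2/27) = -1 since 27 mod 8 = 3, so (12/27) = (-1)^2·(3/27); sign now +1
reciprocity: (3/27) = -1·(27/3) since 3 mod 4 = 3, 27 mod 4 = 3; sign now -1
(27/3) = (0/3)   [reduce mod 3]
(0/3) = 0   [gcd(a, n) > 1]; final value = 0

0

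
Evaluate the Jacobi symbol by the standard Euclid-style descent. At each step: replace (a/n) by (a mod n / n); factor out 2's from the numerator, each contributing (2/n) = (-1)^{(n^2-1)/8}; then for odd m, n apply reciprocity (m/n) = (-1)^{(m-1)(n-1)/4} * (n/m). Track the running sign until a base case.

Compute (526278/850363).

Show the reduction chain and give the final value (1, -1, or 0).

-1

factor out 2^1: 526278 = 2^1·263139; with 850363 mod 8 = 3, (2/850363) = -1; sign now -1; continue with (263139/850363)
flip (263139/850363) -> (850363/263139): both odd, 263139 mod 4 = 3, 850363 mod 4 = 3, so the flip contributes -1; sign now +1
(850363/263139): 850363 mod 263139 = 60946, so (850363/263139) = (60946/263139)
factor out 2^1: 60946 = 2^1·30473; with 263139 mod 8 = 3, (2/263139) = -1; sign now -1; continue with (30473/263139)
flip (30473/263139) -> (263139/30473): both odd, 30473 mod 4 = 1, 263139 mod 4 = 3, so the flip contributes +1; sign now -1
(263139/30473): 263139 mod 30473 = 19355, so (263139/30473) = (19355/30473)
flip (19355/30473) -> (30473/19355): both odd, 19355 mod 4 = 3, 30473 mod 4 = 1, so the flip contributes +1; sign now -1
(30473/19355): 30473 mod 19355 = 11118, so (30473/19355) = (11118/19355)
factor out 2^1: 11118 = 2^1·5559; with 19355 mod 8 = 3, (2/19355) = -1; sign now +1; continue with (5559/19355)
flip (5559/19355) -> (19355/5559): both odd, 5559 mod 4 = 3, 19355 mod 4 = 3, so the flip contributes -1; sign now -1
(19355/5559): 19355 mod 5559 = 2678, so (19355/5559) = (2678/5559)
factor out 2^1: 2678 = 2^1·1339; with 5559 mod 8 = 7, (2/5559) = +1; sign now -1; continue with (1339/5559)
flip (1339/5559) -> (5559/1339): both odd, 1339 mod 4 = 3, 5559 mod 4 = 3, so the flip contributes -1; sign now +1
(5559/1339): 5559 mod 1339 = 203, so (5559/1339) = (203/1339)
flip (203/1339) -> (1339/203): both odd, 203 mod 4 = 3, 1339 mod 4 = 3, so the flip contributes -1; sign now -1
(1339/203): 1339 mod 203 = 121, so (1339/203) = (121/203)
flip (121/203) -> (203/121): both odd, 121 mod 4 = 1, 203 mod 4 = 3, so the flip contributes +1; sign now -1
(203/121): 203 mod 121 = 82, so (203/121) = (82/121)
factor out 2^1: 82 = 2^1·41; with 121 mod 8 = 1, (2/121) = +1; sign now -1; continue with (41/121)
flip (41/121) -> (121/41): both odd, 41 mod 4 = 1, 121 mod 4 = 1, so the flip contributes +1; sign now -1
(121/41): 121 mod 41 = 39, so (121/41) = (39/41)
flip (39/41) -> (41/39): both odd, 39 mod 4 = 3, 41 mod 4 = 1, so the flip contributes +1; sign now -1
(41/39): 41 mod 39 = 2, so (41/39) = (2/39)
factor out 2^1: 2 = 2^1·1; with 39 mod 8 = 7, (2/39) = +1; sign now -1; continue with (1/39)
reached (1/39) = 1, so the symbol is -1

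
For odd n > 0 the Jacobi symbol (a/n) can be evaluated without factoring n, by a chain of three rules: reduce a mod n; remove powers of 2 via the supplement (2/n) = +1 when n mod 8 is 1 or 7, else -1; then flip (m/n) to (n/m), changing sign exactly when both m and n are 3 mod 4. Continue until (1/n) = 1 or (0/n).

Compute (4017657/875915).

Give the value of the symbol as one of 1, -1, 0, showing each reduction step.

1

(4017657/875915) = (513997/875915)   [reduce mod 875915]
reciprocity: (513997/875915) = +1·(875915/513997) since 513997 mod 4 = 1, 875915 mod 4 = 3; sign now +1
(875915/513997) = (361918/513997)   [reduce mod 513997]
361918 = 2^1·180959; (2/513997) = -1 since 513997 mod 8 = 5, so (361918/513997) = (-1)^1·(180959/513997); sign now -1
reciprocity: (180959/513997) = +1·(513997/180959) since 180959 mod 4 = 3, 513997 mod 4 = 1; sign now -1
(513997/180959) = (152079/180959)   [reduce mod 180959]
reciprocity: (152079/180959) = -1·(180959/152079) since 152079 mod 4 = 3, 180959 mod 4 = 3; sign now +1
(180959/152079) = (28880/152079)   [reduce mod 152079]
28880 = 2^4·1805; (2/152079) = +1 since 152079 mod 8 = 7, so (28880/152079) = (+1)^4·(1805/152079); sign now +1
reciprocity: (1805/152079) = +1·(152079/1805) since 1805 mod 4 = 1, 152079 mod 4 = 3; sign now +1
(152079/1805) = (459/1805)   [reduce mod 1805]
reciprocity: (459/1805) = +1·(1805/459) since 459 mod 4 = 3, 1805 mod 4 = 1; sign now +1
(1805/459) = (428/459)   [reduce mod 459]
428 = 2^2·107; (2/459) = -1 since 459 mod 8 = 3, so (428/459) = (-1)^2·(107/459); sign now +1
reciprocity: (107/459) = -1·(459/107) since 107 mod 4 = 3, 459 mod 4 = 3; sign now -1
(459/107) = (31/107)   [reduce mod 107]
reciprocity: (31/107) = -1·(107/31) since 31 mod 4 = 3, 107 mod 4 = 3; sign now +1
(107/31) = (14/31)   [reduce mod 31]
14 = 2^1·7; (2/31) = +1 since 31 mod 8 = 7, so (14/31) = (+1)^1·(7/31); sign now +1
reciprocity: (7/31) = -1·(31/7) since 7 mod 4 = 3, 31 mod 4 = 3; sign now -1
(31/7) = (3/7)   [reduce mod 7]
reciprocity: (3/7) = -1·(7/3) since 3 mod 4 = 3, 7 mod 4 = 3; sign now +1
(7/3) = (1/3)   [reduce mod 3]
(1/3) = 1; final value = sign = +1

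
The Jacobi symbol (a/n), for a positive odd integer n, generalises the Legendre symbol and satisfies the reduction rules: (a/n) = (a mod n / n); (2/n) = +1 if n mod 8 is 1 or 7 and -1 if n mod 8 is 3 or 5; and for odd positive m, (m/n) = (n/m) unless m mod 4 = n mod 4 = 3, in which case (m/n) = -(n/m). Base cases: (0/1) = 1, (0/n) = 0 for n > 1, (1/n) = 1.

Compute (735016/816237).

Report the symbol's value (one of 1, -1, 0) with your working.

-1

735016 = 2^3·91877; (2/816237) = -1 since 816237 mod 8 = 5, so (735016/816237) = (-1)^3·(91877/816237); sign now -1
reciprocity: (91877/816237) = +1·(816237/91877) since 91877 mod 4 = 1, 816237 mod 4 = 1; sign now -1
(816237/91877) = (81221/91877)   [reduce mod 91877]
reciprocity: (81221/91877) = +1·(91877/81221) since 81221 mod 4 = 1, 91877 mod 4 = 1; sign now -1
(91877/81221) = (10656/81221)   [reduce mod 81221]
10656 = 2^5·333; (2/81221) = -1 since 81221 mod 8 = 5, so (10656/81221) = (-1)^5·(333/81221); sign now +1
reciprocity: (333/81221) = +1·(81221/333) since 333 mod 4 = 1, 81221 mod 4 = 1; sign now +1
(81221/333) = (302/333)   [reduce mod 333]
302 = 2^1·151; (2/333) = -1 since 333 mod 8 = 5, so (302/333) = (-1)^1·(151/333); sign now -1
reciprocity: (151/333) = +1·(333/151) since 151 mod 4 = 3, 333 mod 4 = 1; sign now -1
(333/151) = (31/151)   [reduce mod 151]
reciprocity: (31/151) = -1·(151/31) since 31 mod 4 = 3, 151 mod 4 = 3; sign now +1
(151/31) = (27/31)   [reduce mod 31]
reciprocity: (27/31) = -1·(31/27) since 27 mod 4 = 3, 31 mod 4 = 3; sign now -1
(31/27) = (4/27)   [reduce mod 27]
4 = 2^2·1; (2/27) = -1 since 27 mod 8 = 3, so (4/27) = (-1)^2·(1/27); sign now -1
(1/27) = 1; final value = sign = -1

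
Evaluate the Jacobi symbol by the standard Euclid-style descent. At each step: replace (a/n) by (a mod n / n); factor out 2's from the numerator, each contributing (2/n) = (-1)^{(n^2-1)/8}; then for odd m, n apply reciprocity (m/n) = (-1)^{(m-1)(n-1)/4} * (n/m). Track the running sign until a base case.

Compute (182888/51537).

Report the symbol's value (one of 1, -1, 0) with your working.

(182888/51537) = (28277/51537)   [reduce mod 51537]
reciprocity: (28277/51537) = +1·(51537/28277) since 28277 mod 4 = 1, 51537 mod 4 = 1; sign now +1
(51537/28277) = (23260/28277)   [reduce mod 28277]
23260 = 2^2·5815; (2/28277) = -1 since 28277 mod 8 = 5, so (23260/28277) = (-1)^2·(5815/28277); sign now +1
reciprocity: (5815/28277) = +1·(28277/5815) since 5815 mod 4 = 3, 28277 mod 4 = 1; sign now +1
(28277/5815) = (5017/5815)   [reduce mod 5815]
reciprocity: (5017/5815) = +1·(5815/5017) since 5017 mod 4 = 1, 5815 mod 4 = 3; sign now +1
(5815/5017) = (798/5017)   [reduce mod 5017]
798 = 2^1·399; (2/5017) = +1 since 5017 mod 8 = 1, so (798/5017) = (+1)^1·(399/5017); sign now +1
reciprocity: (399/5017) = +1·(5017/399) since 399 mod 4 = 3, 5017 mod 4 = 1; sign now +1
(5017/399) = (229/399)   [reduce mod 399]
reciprocity: (229/399) = +1·(399/229) since 229 mod 4 = 1, 399 mod 4 = 3; sign now +1
(399/229) = (170/229)   [reduce mod 229]
170 = 2^1·85; (2/229) = -1 since 229 mod 8 = 5, so (170/229) = (-1)^1·(85/229); sign now -1
reciprocity: (85/229) = +1·(229/85) since 85 mod 4 = 1, 229 mod 4 = 1; sign now -1
(229/85) = (59/85)   [reduce mod 85]
reciprocity: (59/85) = +1·(85/59) since 59 mod 4 = 3, 85 mod 4 = 1; sign now -1
(85/59) = (26/59)   [reduce mod 59]
26 = 2^1·13; (2/59) = -1 since 59 mod 8 = 3, so (26/59) = (-1)^1·(13/59); sign now +1
reciprocity: (13/59) = +1·(59/13) since 13 mod 4 = 1, 59 mod 4 = 3; sign now +1
(59/13) = (7/13)   [reduce mod 13]
reciprocity: (7/13) = +1·(13/7) since 7 mod 4 = 3, 13 mod 4 = 1; sign now +1
(13/7) = (6/7)   [reduce mod 7]
6 = 2^1·3; (2/7) = +1 since 7 mod 8 = 7, so (6/7) = (+1)^1·(3/7); sign now +1
reciprocity: (3/7) = -1·(7/3) since 3 mod 4 = 3, 7 mod 4 = 3; sign now -1
(7/3) = (1/3)   [reduce mod 3]
(1/3) = 1; final value = sign = -1

-1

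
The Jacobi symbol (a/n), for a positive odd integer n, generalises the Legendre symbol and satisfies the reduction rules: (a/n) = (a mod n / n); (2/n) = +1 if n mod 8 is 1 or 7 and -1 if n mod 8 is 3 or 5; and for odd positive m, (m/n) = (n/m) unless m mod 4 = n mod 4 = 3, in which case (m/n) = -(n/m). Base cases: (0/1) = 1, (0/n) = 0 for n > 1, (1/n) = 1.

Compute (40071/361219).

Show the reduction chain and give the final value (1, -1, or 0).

flip (40071/361219) -> (361219/40071): both odd, 40071 mod 4 = 3, 361219 mod 4 = 3, so the flip contributes -1; sign now -1
(361219/40071): 361219 mod 40071 = 580, so (361219/40071) = (580/40071)
factor out 2^2: 580 = 2^2·145; with 40071 mod 8 = 7, (2/40071) = +1; sign now -1; continue with (145/40071)
flip (145/40071) -> (40071/145): both odd, 145 mod 4 = 1, 40071 mod 4 = 3, so the flip contributes +1; sign now -1
(40071/145): 40071 mod 145 = 51, so (40071/145) = (51/145)
flip (51/145) -> (145/51): both odd, 51 mod 4 = 3, 145 mod 4 = 1, so the flip contributes +1; sign now -1
(145/51): 145 mod 51 = 43, so (145/51) = (43/51)
flip (43/51) -> (51/43): both odd, 43 mod 4 = 3, 51 mod 4 = 3, so the flip contributes -1; sign now +1
(51/43): 51 mod 43 = 8, so (51/43) = (8/43)
factor out 2^3: 8 = 2^3·1; with 43 mod 8 = 3, (2/43) = -1; sign now -1; continue with (1/43)
reached (1/43) = 1, so the symbol is -1

-1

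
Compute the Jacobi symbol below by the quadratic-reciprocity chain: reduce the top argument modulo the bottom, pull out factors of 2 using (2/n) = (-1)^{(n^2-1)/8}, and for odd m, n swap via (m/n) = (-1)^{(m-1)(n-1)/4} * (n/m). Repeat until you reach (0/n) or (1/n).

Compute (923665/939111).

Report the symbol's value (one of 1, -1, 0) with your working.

flip (923665/939111) -> (939111/923665): both odd, 923665 mod 4 = 1, 939111 mod 4 = 3, so the flip contributes +1; sign now +1
(939111/923665): 939111 mod 923665 = 15446, so (939111/923665) = (15446/923665)
factor out 2^1: 15446 = 2^1·7723; with 923665 mod 8 = 1, (2/923665) = +1; sign now +1; continue with (7723/923665)
flip (7723/923665) -> (923665/7723): both odd, 7723 mod 4 = 3, 923665 mod 4 = 1, so the flip contributes +1; sign now +1
(923665/7723): 923665 mod 7723 = 4628, so (923665/7723) = (4628/7723)
factor out 2^2: 4628 = 2^2·1157; with 7723 mod 8 = 3, (2/7723) = -1; sign now +1; continue with (1157/7723)
flip (1157/7723) -> (7723/1157): both odd, 1157 mod 4 = 1, 7723 mod 4 = 3, so the flip contributes +1; sign now +1
(7723/1157): 7723 mod 1157 = 781, so (7723/1157) = (781/1157)
flip (781/1157) -> (1157/781): both odd, 781 mod 4 = 1, 1157 mod 4 = 1, so the flip contributes +1; sign now +1
(1157/781): 1157 mod 781 = 376, so (1157/781) = (376/781)
factor out 2^3: 376 = 2^3·47; with 781 mod 8 = 5, (2/781) = -1; sign now -1; continue with (47/781)
flip (47/781) -> (781/47): both odd, 47 mod 4 = 3, 781 mod 4 = 1, so the flip contributes +1; sign now -1
(781/47): 781 mod 47 = 29, so (781/47) = (29/47)
flip (29/47) -> (47/29): both odd, 29 mod 4 = 1, 47 mod 4 = 3, so the flip contributes +1; sign now -1
(47/29): 47 mod 29 = 18, so (47/29) = (18/29)
factor out 2^1: 18 = 2^1·9; with 29 mod 8 = 5, (2/29) = -1; sign now +1; continue with (9/29)
flip (9/29) -> (29/9): both odd, 9 mod 4 = 1, 29 mod 4 = 1, so the flip contributes +1; sign now +1
(29/9): 29 mod 9 = 2, so (29/9) = (2/9)
factor out 2^1: 2 = 2^1·1; with 9 mod 8 = 1, (2/9) = +1; sign now +1; continue with (1/9)
reached (1/9) = 1, so the symbol is +1

1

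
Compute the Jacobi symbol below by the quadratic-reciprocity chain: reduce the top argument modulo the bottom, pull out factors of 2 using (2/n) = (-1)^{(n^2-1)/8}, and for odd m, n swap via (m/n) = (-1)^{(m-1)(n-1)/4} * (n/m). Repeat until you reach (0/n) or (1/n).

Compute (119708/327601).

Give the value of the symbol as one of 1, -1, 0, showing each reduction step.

1

119708 = 2^2·29927; (2/327601) = +1 since 327601 mod 8 = 1, so (119708/327601) = (+1)^2·(29927/327601); sign now +1
reciprocity: (29927/327601) = +1·(327601/29927) since 29927 mod 4 = 3, 327601 mod 4 = 1; sign now +1
(327601/29927) = (28331/29927)   [reduce mod 29927]
reciprocity: (28331/29927) = -1·(29927/28331) since 28331 mod 4 = 3, 29927 mod 4 = 3; sign now -1
(29927/28331) = (1596/28331)   [reduce mod 28331]
1596 = 2^2·399; (2/28331) = -1 since 28331 mod 8 = 3, so (1596/28331) = (-1)^2·(399/28331); sign now -1
reciprocity: (399/28331) = -1·(28331/399) since 399 mod 4 = 3, 28331 mod 4 = 3; sign now +1
(28331/399) = (2/399)   [reduce mod 399]
2 = 2^1·1; (2/399) = +1 since 399 mod 8 = 7, so (2/399) = (+1)^1·(1/399); sign now +1
(1/399) = 1; final value = sign = +1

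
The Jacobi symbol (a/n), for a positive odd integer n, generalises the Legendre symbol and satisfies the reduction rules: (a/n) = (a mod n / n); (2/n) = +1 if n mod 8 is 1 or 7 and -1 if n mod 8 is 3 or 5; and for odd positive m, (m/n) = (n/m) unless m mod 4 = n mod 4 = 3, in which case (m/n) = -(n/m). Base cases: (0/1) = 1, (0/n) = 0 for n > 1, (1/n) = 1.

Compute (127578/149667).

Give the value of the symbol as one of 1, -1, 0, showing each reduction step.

127578 = 2^1·63789; (2/149667) = -1 since 149667 mod 8 = 3, so (127578/149667) = (-1)^1·(63789/149667); sign now -1
reciprocity: (63789/149667) = +1·(149667/63789) since 63789 mod 4 = 1, 149667 mod 4 = 3; sign now -1
(149667/63789) = (22089/63789)   [reduce mod 63789]
reciprocity: (22089/63789) = +1·(63789/22089) since 22089 mod 4 = 1, 63789 mod 4 = 1; sign now -1
(63789/22089) = (19611/22089)   [reduce mod 22089]
reciprocity: (19611/22089) = +1·(22089/19611) since 19611 mod 4 = 3, 22089 mod 4 = 1; sign now -1
(22089/19611) = (2478/19611)   [reduce mod 19611]
2478 = 2^1·1239; (2/19611) = -1 since 19611 mod 8 = 3, so (2478/19611) = (-1)^1·(1239/19611); sign now +1
reciprocity: (1239/19611) = -1·(19611/1239) since 1239 mod 4 = 3, 19611 mod 4 = 3; sign now -1
(19611/1239) = (1026/1239)   [reduce mod 1239]
1026 = 2^1·513; (2/1239) = +1 since 1239 mod 8 = 7, so (1026/1239) = (+1)^1·(513/1239); sign now -1
reciprocity: (513/1239) = +1·(1239/513) since 513 mod 4 = 1, 1239 mod 4 = 3; sign now -1
(1239/513) = (213/513)   [reduce mod 513]
reciprocity: (213/513) = +1·(513/213) since 213 mod 4 = 1, 513 mod 4 = 1; sign now -1
(513/213) = (87/213)   [reduce mod 213]
reciprocity: (87/213) = +1·(213/87) since 87 mod 4 = 3, 213 mod 4 = 1; sign now -1
(213/87) = (39/87)   [reduce mod 87]
reciprocity: (39/87) = -1·(87/39) since 39 mod 4 = 3, 87 mod 4 = 3; sign now +1
(87/39) = (9/39)   [reduce mod 39]
reciprocity: (9/39) = +1·(39/9) since 9 mod 4 = 1, 39 mod 4 = 3; sign now +1
(39/9) = (3/9)   [reduce mod 9]
reciprocity: (3/9) = +1·(9/3) since 3 mod 4 = 3, 9 mod 4 = 1; sign now +1
(9/3) = (0/3)   [reduce mod 3]
(0/3) = 0   [gcd(a, n) > 1]; final value = 0

0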